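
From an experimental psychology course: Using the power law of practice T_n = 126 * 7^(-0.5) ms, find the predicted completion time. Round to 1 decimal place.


T_n = 126 * 7^(-0.5)
7^(-0.5) = 0.377964
T_n = 126 * 0.377964
= 47.6 ms


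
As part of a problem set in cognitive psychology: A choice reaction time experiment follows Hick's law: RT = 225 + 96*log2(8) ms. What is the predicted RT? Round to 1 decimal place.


RT = 225 + 96 * log2(8)
log2(8) = 3.0
RT = 225 + 96 * 3.0
= 225 + 288.0
= 513.0 ms


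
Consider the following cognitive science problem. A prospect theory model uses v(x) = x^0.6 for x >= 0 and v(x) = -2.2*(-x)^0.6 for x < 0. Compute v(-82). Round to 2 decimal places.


Since x = -82 < 0, use v(x) = -lambda*(-x)^alpha
(-x) = 82
82^0.6 = 14.0698
v(-82) = -2.2 * 14.0698
= -30.95


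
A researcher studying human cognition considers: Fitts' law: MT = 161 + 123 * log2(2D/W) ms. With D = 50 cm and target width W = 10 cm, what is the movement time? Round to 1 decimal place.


MT = 161 + 123 * log2(2*50/10)
2D/W = 10.0
log2(10.0) = 3.3219
MT = 161 + 123 * 3.3219
= 569.6 ms


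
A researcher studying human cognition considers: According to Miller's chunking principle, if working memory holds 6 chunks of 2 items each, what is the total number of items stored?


Total items = chunks * items_per_chunk
= 6 * 2
= 12


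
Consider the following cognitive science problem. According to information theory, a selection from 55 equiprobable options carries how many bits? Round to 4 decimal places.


H = log2(n)
H = log2(55)
= 5.7814


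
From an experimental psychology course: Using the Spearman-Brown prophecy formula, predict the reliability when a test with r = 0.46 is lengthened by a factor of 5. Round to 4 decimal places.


r_new = n*r / (1 + (n-1)*r)
Numerator = 5 * 0.46 = 2.3
Denominator = 1 + 4 * 0.46 = 2.84
r_new = 2.3 / 2.84
= 0.8099


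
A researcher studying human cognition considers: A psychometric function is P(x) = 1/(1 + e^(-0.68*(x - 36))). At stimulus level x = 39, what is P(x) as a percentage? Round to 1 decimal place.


P(x) = 1/(1 + e^(-0.68*(39 - 36)))
Exponent = -0.68 * 3 = -2.04
e^(-2.04) = 0.130029
P = 1/(1 + 0.130029) = 0.884933
Percentage = 88.5


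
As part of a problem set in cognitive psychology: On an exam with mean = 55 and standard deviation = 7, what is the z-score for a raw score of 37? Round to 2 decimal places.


z = (X - mu) / sigma
= (37 - 55) / 7
= -18 / 7
= -2.57


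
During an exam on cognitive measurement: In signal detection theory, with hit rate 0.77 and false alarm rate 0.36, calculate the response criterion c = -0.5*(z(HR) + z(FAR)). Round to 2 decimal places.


c = -0.5 * (z(HR) + z(FAR))
z(0.77) = 0.7388
z(0.36) = -0.3585
c = -0.5 * (0.7388 + -0.3585)
= -0.5 * 0.3803
= -0.19


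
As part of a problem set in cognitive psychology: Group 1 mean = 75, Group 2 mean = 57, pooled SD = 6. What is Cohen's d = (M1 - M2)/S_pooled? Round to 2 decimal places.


Cohen's d = (M1 - M2) / S_pooled
= (75 - 57) / 6
= 18 / 6
= 3.00


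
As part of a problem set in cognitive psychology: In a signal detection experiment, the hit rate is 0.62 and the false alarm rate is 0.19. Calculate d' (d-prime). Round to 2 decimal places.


d' = z(HR) - z(FAR)
z(0.62) = 0.3055
z(0.19) = -0.8779
d' = 0.3055 - -0.8779
= 1.18


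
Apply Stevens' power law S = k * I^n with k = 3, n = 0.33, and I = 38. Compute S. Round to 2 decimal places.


S = 3 * 38^0.33
38^0.33 = 3.3215
S = 3 * 3.3215
= 9.96


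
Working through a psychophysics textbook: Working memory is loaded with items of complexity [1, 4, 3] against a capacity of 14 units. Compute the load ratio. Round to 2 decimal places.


Total complexity = 1 + 4 + 3 = 8
Load = total / capacity = 8 / 14
= 0.57


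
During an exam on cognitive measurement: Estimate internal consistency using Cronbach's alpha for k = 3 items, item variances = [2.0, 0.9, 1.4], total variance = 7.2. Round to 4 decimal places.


alpha = (k/(k-1)) * (1 - sum(s_i^2)/s_total^2)
sum(item variances) = 4.3
k/(k-1) = 3/2 = 1.5
1 - 4.3/7.2 = 1 - 0.597222 = 0.402778
alpha = 1.5 * 0.402778
= 0.6042


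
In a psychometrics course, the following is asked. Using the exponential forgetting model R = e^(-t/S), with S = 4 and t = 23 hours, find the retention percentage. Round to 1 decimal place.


R = e^(-t/S)
-t/S = -23/4 = -5.75
R = e^(-5.75) = 0.003183
Percentage = 0.003183 * 100
= 0.3


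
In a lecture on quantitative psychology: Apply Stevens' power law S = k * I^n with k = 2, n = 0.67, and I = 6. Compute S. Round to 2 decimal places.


S = 2 * 6^0.67
6^0.67 = 3.3217
S = 2 * 3.3217
= 6.64


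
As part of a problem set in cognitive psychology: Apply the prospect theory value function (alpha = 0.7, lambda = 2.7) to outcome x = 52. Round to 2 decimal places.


Since x = 52 >= 0, use v(x) = x^0.7
52^0.7 = 15.8929
v(52) = 15.89


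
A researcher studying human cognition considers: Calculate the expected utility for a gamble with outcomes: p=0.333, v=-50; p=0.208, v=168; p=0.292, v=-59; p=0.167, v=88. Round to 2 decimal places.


EU = sum(p_i * v_i)
0.333 * -50 = -16.65
0.208 * 168 = 34.944
0.292 * -59 = -17.228
0.167 * 88 = 14.696
EU = -16.65 + 34.944 + -17.228 + 14.696
= 15.76


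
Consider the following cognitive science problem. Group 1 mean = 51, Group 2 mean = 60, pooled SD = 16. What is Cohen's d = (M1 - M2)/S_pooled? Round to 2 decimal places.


Cohen's d = (M1 - M2) / S_pooled
= (51 - 60) / 16
= -9 / 16
= -0.56


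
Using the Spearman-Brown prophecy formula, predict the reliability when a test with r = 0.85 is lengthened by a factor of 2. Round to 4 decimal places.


r_new = n*r / (1 + (n-1)*r)
Numerator = 2 * 0.85 = 1.7
Denominator = 1 + 1 * 0.85 = 1.85
r_new = 1.7 / 1.85
= 0.9189


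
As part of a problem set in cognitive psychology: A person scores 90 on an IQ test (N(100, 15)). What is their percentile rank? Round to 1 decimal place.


z = (IQ - mean) / SD
z = (90 - 100) / 15 = -0.6667
Percentile = Phi(-0.6667) * 100
Phi(-0.6667) = 0.252482
= 25.2


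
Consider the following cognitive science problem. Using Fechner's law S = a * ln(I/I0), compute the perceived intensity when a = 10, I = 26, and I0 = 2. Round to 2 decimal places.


S = 10 * ln(26/2)
I/I0 = 13.0
ln(13.0) = 2.5649
S = 10 * 2.5649
= 25.65


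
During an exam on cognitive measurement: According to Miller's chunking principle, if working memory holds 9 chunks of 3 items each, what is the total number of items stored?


Total items = chunks * items_per_chunk
= 9 * 3
= 27


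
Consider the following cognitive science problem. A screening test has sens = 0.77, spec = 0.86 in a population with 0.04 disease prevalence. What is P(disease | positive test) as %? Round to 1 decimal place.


PPV = (sens * prev) / (sens * prev + (1-spec) * (1-prev))
Numerator = 0.77 * 0.04 = 0.0308
P(positive and no disease) = (1 - spec) * (1 - prev) = (1 - 0.86) * (1 - 0.04) = 0.1344
Denominator = 0.0308 + 0.1344 = 0.1652
PPV = 0.0308 / 0.1652 = 0.186441
As percentage = 18.6


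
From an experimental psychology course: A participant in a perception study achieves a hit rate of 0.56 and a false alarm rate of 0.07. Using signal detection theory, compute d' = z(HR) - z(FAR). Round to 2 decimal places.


d' = z(HR) - z(FAR)
z(0.56) = 0.151
z(0.07) = -1.4758
d' = 0.151 - -1.4758
= 1.63


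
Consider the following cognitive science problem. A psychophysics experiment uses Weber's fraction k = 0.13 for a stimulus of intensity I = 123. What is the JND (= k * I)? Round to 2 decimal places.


JND = k * I
JND = 0.13 * 123
= 15.99


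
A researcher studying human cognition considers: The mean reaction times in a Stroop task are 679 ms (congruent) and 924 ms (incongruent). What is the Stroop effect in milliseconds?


Stroop effect = RT(incongruent) - RT(congruent)
= 924 - 679
= 245 ms


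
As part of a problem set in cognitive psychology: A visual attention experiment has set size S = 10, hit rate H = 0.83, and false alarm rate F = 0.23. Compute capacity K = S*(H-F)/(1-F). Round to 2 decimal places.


K = S * (H - F) / (1 - F)
H - F = 0.6
1 - F = 0.77
K = 10 * 0.6 / 0.77
= 7.79


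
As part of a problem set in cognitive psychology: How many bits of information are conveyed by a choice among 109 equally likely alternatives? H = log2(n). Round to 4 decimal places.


H = log2(n)
H = log2(109)
= 6.7682


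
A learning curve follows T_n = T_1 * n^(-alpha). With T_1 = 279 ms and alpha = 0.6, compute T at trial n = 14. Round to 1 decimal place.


T_n = 279 * 14^(-0.6)
14^(-0.6) = 0.205269
T_n = 279 * 0.205269
= 57.3 ms


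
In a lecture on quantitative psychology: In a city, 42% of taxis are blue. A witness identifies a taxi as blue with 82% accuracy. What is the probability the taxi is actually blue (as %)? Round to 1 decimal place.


P(blue | says blue) = P(says blue | blue)*P(blue) / [P(says blue | blue)*P(blue) + P(says blue | not blue)*P(not blue)]
Numerator = 0.82 * 0.42 = 0.3444
False identification = 0.18 * 0.58 = 0.1044
P = 0.3444 / (0.3444 + 0.1044)
= 0.3444 / 0.4488
As percentage = 76.7


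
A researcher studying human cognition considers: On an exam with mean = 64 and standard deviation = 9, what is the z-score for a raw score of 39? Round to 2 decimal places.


z = (X - mu) / sigma
= (39 - 64) / 9
= -25 / 9
= -2.78


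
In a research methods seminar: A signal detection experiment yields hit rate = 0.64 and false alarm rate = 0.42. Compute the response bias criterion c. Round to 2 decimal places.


c = -0.5 * (z(HR) + z(FAR))
z(0.64) = 0.3585
z(0.42) = -0.2019
c = -0.5 * (0.3585 + -0.2019)
= -0.5 * 0.1566
= -0.08


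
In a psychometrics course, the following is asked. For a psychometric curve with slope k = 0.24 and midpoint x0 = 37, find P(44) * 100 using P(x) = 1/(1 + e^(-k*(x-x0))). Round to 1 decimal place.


P(x) = 1/(1 + e^(-0.24*(44 - 37)))
Exponent = -0.24 * 7 = -1.68
e^(-1.68) = 0.186374
P = 1/(1 + 0.186374) = 0.842905
Percentage = 84.3


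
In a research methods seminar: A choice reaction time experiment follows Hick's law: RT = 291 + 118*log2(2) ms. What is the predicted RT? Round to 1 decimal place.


RT = 291 + 118 * log2(2)
log2(2) = 1.0
RT = 291 + 118 * 1.0
= 291 + 118.0
= 409.0 ms


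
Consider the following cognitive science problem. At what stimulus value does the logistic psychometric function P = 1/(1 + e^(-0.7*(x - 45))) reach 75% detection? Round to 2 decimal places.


At P = 0.75: 0.75 = 1/(1 + e^(-k*(x-x0)))
Solving: e^(-k*(x-x0)) = 1/3
x = x0 + ln(3)/k
ln(3) = 1.0986
x = 45 + 1.0986/0.7
= 45 + 1.5694
= 46.57


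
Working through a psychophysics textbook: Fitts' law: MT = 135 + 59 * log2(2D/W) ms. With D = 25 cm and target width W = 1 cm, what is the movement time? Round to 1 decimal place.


MT = 135 + 59 * log2(2*25/1)
2D/W = 50.0
log2(50.0) = 5.6439
MT = 135 + 59 * 5.6439
= 468.0 ms


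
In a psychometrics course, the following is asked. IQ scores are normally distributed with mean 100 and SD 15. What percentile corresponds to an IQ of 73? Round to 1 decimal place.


z = (IQ - mean) / SD
z = (73 - 100) / 15 = -1.8
Percentile = Phi(-1.8) * 100
Phi(-1.8) = 0.03593
= 3.6


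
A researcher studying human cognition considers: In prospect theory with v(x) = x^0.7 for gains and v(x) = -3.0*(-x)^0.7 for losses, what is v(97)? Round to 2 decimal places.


Since x = 97 >= 0, use v(x) = x^0.7
97^0.7 = 24.589
v(97) = 24.59


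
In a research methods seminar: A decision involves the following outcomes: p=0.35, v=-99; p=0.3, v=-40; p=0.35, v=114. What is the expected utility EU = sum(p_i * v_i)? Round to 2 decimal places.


EU = sum(p_i * v_i)
0.35 * -99 = -34.65
0.3 * -40 = -12.0
0.35 * 114 = 39.9
EU = -34.65 + -12.0 + 39.9
= -6.75


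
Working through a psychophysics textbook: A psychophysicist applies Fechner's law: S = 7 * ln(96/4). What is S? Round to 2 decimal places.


S = 7 * ln(96/4)
I/I0 = 24.0
ln(24.0) = 3.1781
S = 7 * 3.1781
= 22.25


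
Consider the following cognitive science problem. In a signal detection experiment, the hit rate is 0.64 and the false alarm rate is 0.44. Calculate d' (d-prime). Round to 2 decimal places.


d' = z(HR) - z(FAR)
z(0.64) = 0.3585
z(0.44) = -0.151
d' = 0.3585 - -0.151
= 0.51


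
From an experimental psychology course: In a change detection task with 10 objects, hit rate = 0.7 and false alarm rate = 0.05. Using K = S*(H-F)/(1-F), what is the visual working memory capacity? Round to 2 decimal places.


K = S * (H - F) / (1 - F)
H - F = 0.65
1 - F = 0.95
K = 10 * 0.65 / 0.95
= 6.84


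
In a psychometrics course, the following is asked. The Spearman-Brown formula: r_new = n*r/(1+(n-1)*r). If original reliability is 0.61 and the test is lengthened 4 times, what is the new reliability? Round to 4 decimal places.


r_new = n*r / (1 + (n-1)*r)
Numerator = 4 * 0.61 = 2.44
Denominator = 1 + 3 * 0.61 = 2.83
r_new = 2.44 / 2.83
= 0.8622


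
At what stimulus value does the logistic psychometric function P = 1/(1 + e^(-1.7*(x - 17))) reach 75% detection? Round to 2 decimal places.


At P = 0.75: 0.75 = 1/(1 + e^(-k*(x-x0)))
Solving: e^(-k*(x-x0)) = 1/3
x = x0 + ln(3)/k
ln(3) = 1.0986
x = 17 + 1.0986/1.7
= 17 + 0.6462
= 17.65


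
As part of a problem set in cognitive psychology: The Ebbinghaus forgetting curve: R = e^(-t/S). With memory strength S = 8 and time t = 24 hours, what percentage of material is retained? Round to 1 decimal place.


R = e^(-t/S)
-t/S = -24/8 = -3.0
R = e^(-3.0) = 0.049787
Percentage = 0.049787 * 100
= 5.0


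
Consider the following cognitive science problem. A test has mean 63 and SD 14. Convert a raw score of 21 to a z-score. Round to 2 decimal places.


z = (X - mu) / sigma
= (21 - 63) / 14
= -42 / 14
= -3.00


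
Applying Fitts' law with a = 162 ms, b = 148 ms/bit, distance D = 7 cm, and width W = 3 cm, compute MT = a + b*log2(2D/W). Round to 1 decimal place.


MT = 162 + 148 * log2(2*7/3)
2D/W = 4.666667
log2(4.666667) = 2.2224
MT = 162 + 148 * 2.2224
= 490.9 ms


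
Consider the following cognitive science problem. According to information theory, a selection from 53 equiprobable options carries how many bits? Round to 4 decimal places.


H = log2(n)
H = log2(53)
= 5.7279


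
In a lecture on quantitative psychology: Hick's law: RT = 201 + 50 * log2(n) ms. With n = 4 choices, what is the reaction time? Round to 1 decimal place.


RT = 201 + 50 * log2(4)
log2(4) = 2.0
RT = 201 + 50 * 2.0
= 201 + 100.0
= 301.0 ms


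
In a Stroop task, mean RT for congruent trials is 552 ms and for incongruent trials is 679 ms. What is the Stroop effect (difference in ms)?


Stroop effect = RT(incongruent) - RT(congruent)
= 679 - 552
= 127 ms


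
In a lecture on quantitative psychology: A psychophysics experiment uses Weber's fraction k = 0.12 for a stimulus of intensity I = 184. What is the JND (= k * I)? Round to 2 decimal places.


JND = k * I
JND = 0.12 * 184
= 22.08


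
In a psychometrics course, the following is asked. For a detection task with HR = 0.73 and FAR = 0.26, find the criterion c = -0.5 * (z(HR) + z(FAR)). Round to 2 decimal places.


c = -0.5 * (z(HR) + z(FAR))
z(0.73) = 0.6128
z(0.26) = -0.6433
c = -0.5 * (0.6128 + -0.6433)
= -0.5 * -0.0305
= 0.02


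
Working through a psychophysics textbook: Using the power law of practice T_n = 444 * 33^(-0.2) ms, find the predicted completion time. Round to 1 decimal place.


T_n = 444 * 33^(-0.2)
33^(-0.2) = 0.496932
T_n = 444 * 0.496932
= 220.6 ms


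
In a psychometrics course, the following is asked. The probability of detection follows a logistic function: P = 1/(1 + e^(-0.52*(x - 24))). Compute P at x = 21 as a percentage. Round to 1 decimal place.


P(x) = 1/(1 + e^(-0.52*(21 - 24)))
Exponent = -0.52 * -3 = 1.56
e^(1.56) = 4.758821
P = 1/(1 + 4.758821) = 0.173647
Percentage = 17.4


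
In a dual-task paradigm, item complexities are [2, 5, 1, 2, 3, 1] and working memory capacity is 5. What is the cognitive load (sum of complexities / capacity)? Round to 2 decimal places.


Total complexity = 2 + 5 + 1 + 2 + 3 + 1 = 14
Load = total / capacity = 14 / 5
= 2.80


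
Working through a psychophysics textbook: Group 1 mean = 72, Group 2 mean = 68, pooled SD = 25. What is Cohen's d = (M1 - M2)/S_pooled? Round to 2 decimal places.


Cohen's d = (M1 - M2) / S_pooled
= (72 - 68) / 25
= 4 / 25
= 0.16


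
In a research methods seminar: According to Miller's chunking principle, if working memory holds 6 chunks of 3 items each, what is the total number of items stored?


Total items = chunks * items_per_chunk
= 6 * 3
= 18


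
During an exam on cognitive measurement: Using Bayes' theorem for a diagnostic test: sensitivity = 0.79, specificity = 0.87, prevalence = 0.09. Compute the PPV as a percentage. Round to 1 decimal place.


PPV = (sens * prev) / (sens * prev + (1-spec) * (1-prev))
Numerator = 0.79 * 0.09 = 0.0711
P(positive and no disease) = (1 - spec) * (1 - prev) = (1 - 0.87) * (1 - 0.09) = 0.1183
Denominator = 0.0711 + 0.1183 = 0.1894
PPV = 0.0711 / 0.1894 = 0.375396
As percentage = 37.5


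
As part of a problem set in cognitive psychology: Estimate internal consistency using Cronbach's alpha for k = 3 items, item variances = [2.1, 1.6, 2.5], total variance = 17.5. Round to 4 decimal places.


alpha = (k/(k-1)) * (1 - sum(s_i^2)/s_total^2)
sum(item variances) = 6.2
k/(k-1) = 3/2 = 1.5
1 - 6.2/17.5 = 1 - 0.354286 = 0.645714
alpha = 1.5 * 0.645714
= 0.9686


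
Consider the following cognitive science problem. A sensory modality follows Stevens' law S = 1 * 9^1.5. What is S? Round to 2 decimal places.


S = 1 * 9^1.5
9^1.5 = 27.0
S = 1 * 27.0
= 27.00


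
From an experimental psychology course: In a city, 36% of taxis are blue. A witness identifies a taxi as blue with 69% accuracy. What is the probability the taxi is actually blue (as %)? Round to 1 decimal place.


P(blue | says blue) = P(says blue | blue)*P(blue) / [P(says blue | blue)*P(blue) + P(says blue | not blue)*P(not blue)]
Numerator = 0.69 * 0.36 = 0.2484
False identification = 0.31 * 0.64 = 0.1984
P = 0.2484 / (0.2484 + 0.1984)
= 0.2484 / 0.4468
As percentage = 55.6


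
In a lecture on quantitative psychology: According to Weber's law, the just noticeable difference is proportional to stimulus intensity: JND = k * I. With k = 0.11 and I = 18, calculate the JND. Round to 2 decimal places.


JND = k * I
JND = 0.11 * 18
= 1.98


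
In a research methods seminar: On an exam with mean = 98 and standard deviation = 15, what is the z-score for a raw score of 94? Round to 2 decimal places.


z = (X - mu) / sigma
= (94 - 98) / 15
= -4 / 15
= -0.27


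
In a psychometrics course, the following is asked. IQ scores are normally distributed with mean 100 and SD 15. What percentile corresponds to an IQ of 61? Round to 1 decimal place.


z = (IQ - mean) / SD
z = (61 - 100) / 15 = -2.6
Percentile = Phi(-2.6) * 100
Phi(-2.6) = 0.004661
= 0.5


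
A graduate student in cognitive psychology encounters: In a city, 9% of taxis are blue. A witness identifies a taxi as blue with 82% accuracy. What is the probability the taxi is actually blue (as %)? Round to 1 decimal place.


P(blue | says blue) = P(says blue | blue)*P(blue) / [P(says blue | blue)*P(blue) + P(says blue | not blue)*P(not blue)]
Numerator = 0.82 * 0.09 = 0.0738
False identification = 0.18 * 0.91 = 0.1638
P = 0.0738 / (0.0738 + 0.1638)
= 0.0738 / 0.2376
As percentage = 31.1


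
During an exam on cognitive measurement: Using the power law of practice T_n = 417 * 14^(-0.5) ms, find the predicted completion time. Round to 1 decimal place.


T_n = 417 * 14^(-0.5)
14^(-0.5) = 0.267261
T_n = 417 * 0.267261
= 111.4 ms


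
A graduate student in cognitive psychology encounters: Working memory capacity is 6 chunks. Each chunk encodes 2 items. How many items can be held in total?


Total items = chunks * items_per_chunk
= 6 * 2
= 12


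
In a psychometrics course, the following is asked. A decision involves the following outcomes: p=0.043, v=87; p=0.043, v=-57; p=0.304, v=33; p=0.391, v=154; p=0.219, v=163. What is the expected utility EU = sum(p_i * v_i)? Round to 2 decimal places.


EU = sum(p_i * v_i)
0.043 * 87 = 3.741
0.043 * -57 = -2.451
0.304 * 33 = 10.032
0.391 * 154 = 60.214
0.219 * 163 = 35.697
EU = 3.741 + -2.451 + 10.032 + 60.214 + 35.697
= 107.23


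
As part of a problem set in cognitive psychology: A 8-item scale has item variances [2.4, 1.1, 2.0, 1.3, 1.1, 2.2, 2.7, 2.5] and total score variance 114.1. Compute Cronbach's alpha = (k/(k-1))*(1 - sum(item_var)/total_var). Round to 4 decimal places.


alpha = (k/(k-1)) * (1 - sum(s_i^2)/s_total^2)
sum(item variances) = 15.3
k/(k-1) = 8/7 = 1.142857
1 - 15.3/114.1 = 1 - 0.134093 = 0.865907
alpha = 1.142857 * 0.865907
= 0.9896


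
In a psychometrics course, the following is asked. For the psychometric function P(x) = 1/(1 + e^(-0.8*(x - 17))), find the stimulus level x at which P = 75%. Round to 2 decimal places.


At P = 0.75: 0.75 = 1/(1 + e^(-k*(x-x0)))
Solving: e^(-k*(x-x0)) = 1/3
x = x0 + ln(3)/k
ln(3) = 1.0986
x = 17 + 1.0986/0.8
= 17 + 1.3732
= 18.37


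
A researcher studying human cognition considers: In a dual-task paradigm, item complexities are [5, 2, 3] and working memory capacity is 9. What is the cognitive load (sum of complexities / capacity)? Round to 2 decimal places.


Total complexity = 5 + 2 + 3 = 10
Load = total / capacity = 10 / 9
= 1.11


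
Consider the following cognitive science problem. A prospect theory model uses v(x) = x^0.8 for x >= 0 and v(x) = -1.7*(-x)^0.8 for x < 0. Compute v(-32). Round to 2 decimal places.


Since x = -32 < 0, use v(x) = -lambda*(-x)^alpha
(-x) = 32
32^0.8 = 16.0
v(-32) = -1.7 * 16.0
= -27.20


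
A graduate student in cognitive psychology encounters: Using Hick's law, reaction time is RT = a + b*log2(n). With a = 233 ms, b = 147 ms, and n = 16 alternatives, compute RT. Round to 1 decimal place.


RT = 233 + 147 * log2(16)
log2(16) = 4.0
RT = 233 + 147 * 4.0
= 233 + 588.0
= 821.0 ms


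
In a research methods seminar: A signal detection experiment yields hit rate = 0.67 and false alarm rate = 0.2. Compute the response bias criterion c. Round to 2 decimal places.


c = -0.5 * (z(HR) + z(FAR))
z(0.67) = 0.4399
z(0.2) = -0.8416
c = -0.5 * (0.4399 + -0.8416)
= -0.5 * -0.4017
= 0.20


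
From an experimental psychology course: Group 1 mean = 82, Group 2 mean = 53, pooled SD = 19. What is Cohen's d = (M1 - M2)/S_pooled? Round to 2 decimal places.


Cohen's d = (M1 - M2) / S_pooled
= (82 - 53) / 19
= 29 / 19
= 1.53


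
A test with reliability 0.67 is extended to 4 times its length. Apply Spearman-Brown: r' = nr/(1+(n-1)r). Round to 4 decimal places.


r_new = n*r / (1 + (n-1)*r)
Numerator = 4 * 0.67 = 2.68
Denominator = 1 + 3 * 0.67 = 3.01
r_new = 2.68 / 3.01
= 0.8904


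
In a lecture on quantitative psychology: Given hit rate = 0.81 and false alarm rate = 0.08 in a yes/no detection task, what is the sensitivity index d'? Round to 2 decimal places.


d' = z(HR) - z(FAR)
z(0.81) = 0.8779
z(0.08) = -1.4051
d' = 0.8779 - -1.4051
= 2.28


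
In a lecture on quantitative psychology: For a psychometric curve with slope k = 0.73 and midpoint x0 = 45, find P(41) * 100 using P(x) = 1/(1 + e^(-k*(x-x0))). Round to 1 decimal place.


P(x) = 1/(1 + e^(-0.73*(41 - 45)))
Exponent = -0.73 * -4 = 2.92
e^(2.92) = 18.541287
P = 1/(1 + 18.541287) = 0.051174
Percentage = 5.1


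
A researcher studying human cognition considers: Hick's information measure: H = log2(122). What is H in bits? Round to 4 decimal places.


H = log2(n)
H = log2(122)
= 6.9307


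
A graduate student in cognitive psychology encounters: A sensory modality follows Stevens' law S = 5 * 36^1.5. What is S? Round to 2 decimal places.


S = 5 * 36^1.5
36^1.5 = 216.0
S = 5 * 216.0
= 1080.00


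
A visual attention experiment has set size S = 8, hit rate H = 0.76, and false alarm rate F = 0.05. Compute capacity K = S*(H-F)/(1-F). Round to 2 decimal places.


K = S * (H - F) / (1 - F)
H - F = 0.71
1 - F = 0.95
K = 8 * 0.71 / 0.95
= 5.98


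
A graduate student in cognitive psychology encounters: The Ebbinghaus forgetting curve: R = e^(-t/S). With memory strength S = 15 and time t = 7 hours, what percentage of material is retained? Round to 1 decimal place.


R = e^(-t/S)
-t/S = -7/15 = -0.466667
R = e^(-0.466667) = 0.627089
Percentage = 0.627089 * 100
= 62.7


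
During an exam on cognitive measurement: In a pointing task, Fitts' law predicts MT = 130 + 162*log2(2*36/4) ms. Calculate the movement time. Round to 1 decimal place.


MT = 130 + 162 * log2(2*36/4)
2D/W = 18.0
log2(18.0) = 4.1699
MT = 130 + 162 * 4.1699
= 805.5 ms


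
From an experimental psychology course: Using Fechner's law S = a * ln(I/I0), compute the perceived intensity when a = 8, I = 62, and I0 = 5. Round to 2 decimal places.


S = 8 * ln(62/5)
I/I0 = 12.4
ln(12.4) = 2.5177
S = 8 * 2.5177
= 20.14


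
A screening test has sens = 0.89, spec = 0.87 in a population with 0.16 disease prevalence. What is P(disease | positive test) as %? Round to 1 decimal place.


PPV = (sens * prev) / (sens * prev + (1-spec) * (1-prev))
Numerator = 0.89 * 0.16 = 0.1424
P(positive and no disease) = (1 - spec) * (1 - prev) = (1 - 0.87) * (1 - 0.16) = 0.1092
Denominator = 0.1424 + 0.1092 = 0.2516
PPV = 0.1424 / 0.2516 = 0.565978
As percentage = 56.6


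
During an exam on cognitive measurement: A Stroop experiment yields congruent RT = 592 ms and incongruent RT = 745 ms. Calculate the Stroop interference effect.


Stroop effect = RT(incongruent) - RT(congruent)
= 745 - 592
= 153 ms


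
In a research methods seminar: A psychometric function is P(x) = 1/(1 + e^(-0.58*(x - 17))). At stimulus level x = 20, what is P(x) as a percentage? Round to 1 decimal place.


P(x) = 1/(1 + e^(-0.58*(20 - 17)))
Exponent = -0.58 * 3 = -1.74
e^(-1.74) = 0.17552
P = 1/(1 + 0.17552) = 0.850687
Percentage = 85.1


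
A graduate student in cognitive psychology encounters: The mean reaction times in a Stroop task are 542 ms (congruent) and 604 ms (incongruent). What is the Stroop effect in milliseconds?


Stroop effect = RT(incongruent) - RT(congruent)
= 604 - 542
= 62 ms


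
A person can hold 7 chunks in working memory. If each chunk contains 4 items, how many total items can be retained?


Total items = chunks * items_per_chunk
= 7 * 4
= 28


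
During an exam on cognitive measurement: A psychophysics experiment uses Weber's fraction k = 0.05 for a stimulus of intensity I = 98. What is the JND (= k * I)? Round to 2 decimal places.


JND = k * I
JND = 0.05 * 98
= 4.90


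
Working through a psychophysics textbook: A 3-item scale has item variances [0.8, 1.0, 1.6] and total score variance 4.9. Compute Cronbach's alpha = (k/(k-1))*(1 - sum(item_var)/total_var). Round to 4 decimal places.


alpha = (k/(k-1)) * (1 - sum(s_i^2)/s_total^2)
sum(item variances) = 3.4
k/(k-1) = 3/2 = 1.5
1 - 3.4/4.9 = 1 - 0.693878 = 0.306122
alpha = 1.5 * 0.306122
= 0.4592


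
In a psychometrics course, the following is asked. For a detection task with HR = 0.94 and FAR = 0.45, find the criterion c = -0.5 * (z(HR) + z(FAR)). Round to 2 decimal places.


c = -0.5 * (z(HR) + z(FAR))
z(0.94) = 1.5548
z(0.45) = -0.1257
c = -0.5 * (1.5548 + -0.1257)
= -0.5 * 1.4291
= -0.71


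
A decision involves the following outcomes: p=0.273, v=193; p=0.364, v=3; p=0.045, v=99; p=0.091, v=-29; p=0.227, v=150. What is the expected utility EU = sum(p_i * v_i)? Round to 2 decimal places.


EU = sum(p_i * v_i)
0.273 * 193 = 52.689
0.364 * 3 = 1.092
0.045 * 99 = 4.455
0.091 * -29 = -2.639
0.227 * 150 = 34.05
EU = 52.689 + 1.092 + 4.455 + -2.639 + 34.05
= 89.65


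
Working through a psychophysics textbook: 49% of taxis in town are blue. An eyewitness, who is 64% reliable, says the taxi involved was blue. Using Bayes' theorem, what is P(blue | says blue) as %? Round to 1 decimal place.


P(blue | says blue) = P(says blue | blue)*P(blue) / [P(says blue | blue)*P(blue) + P(says blue | not blue)*P(not blue)]
Numerator = 0.64 * 0.49 = 0.3136
False identification = 0.36 * 0.51 = 0.1836
P = 0.3136 / (0.3136 + 0.1836)
= 0.3136 / 0.4972
As percentage = 63.1


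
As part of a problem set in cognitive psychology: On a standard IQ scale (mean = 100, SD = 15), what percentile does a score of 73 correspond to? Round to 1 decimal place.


z = (IQ - mean) / SD
z = (73 - 100) / 15 = -1.8
Percentile = Phi(-1.8) * 100
Phi(-1.8) = 0.03593
= 3.6


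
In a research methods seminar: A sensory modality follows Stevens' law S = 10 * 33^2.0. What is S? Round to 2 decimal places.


S = 10 * 33^2.0
33^2.0 = 1089.0
S = 10 * 1089.0
= 10890.00


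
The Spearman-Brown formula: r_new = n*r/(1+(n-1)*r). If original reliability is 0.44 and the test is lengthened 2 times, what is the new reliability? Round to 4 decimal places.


r_new = n*r / (1 + (n-1)*r)
Numerator = 2 * 0.44 = 0.88
Denominator = 1 + 1 * 0.44 = 1.44
r_new = 0.88 / 1.44
= 0.6111


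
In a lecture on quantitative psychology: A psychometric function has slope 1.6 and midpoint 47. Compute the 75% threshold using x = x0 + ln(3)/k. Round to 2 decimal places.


At P = 0.75: 0.75 = 1/(1 + e^(-k*(x-x0)))
Solving: e^(-k*(x-x0)) = 1/3
x = x0 + ln(3)/k
ln(3) = 1.0986
x = 47 + 1.0986/1.6
= 47 + 0.6866
= 47.69


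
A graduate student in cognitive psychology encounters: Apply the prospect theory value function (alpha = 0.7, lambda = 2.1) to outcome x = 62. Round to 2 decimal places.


Since x = 62 >= 0, use v(x) = x^0.7
62^0.7 = 17.9752
v(62) = 17.98


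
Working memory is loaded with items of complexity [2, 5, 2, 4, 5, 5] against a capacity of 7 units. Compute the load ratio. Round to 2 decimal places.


Total complexity = 2 + 5 + 2 + 4 + 5 + 5 = 23
Load = total / capacity = 23 / 7
= 3.29


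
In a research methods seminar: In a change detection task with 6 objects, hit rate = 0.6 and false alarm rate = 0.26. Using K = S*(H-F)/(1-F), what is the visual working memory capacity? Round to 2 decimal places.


K = S * (H - F) / (1 - F)
H - F = 0.34
1 - F = 0.74
K = 6 * 0.34 / 0.74
= 2.76


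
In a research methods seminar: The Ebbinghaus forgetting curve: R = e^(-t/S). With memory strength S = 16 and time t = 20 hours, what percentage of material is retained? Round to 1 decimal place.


R = e^(-t/S)
-t/S = -20/16 = -1.25
R = e^(-1.25) = 0.286505
Percentage = 0.286505 * 100
= 28.7


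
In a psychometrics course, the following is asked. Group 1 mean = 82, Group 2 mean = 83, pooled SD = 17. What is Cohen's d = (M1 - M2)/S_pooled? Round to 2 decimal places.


Cohen's d = (M1 - M2) / S_pooled
= (82 - 83) / 17
= -1 / 17
= -0.06


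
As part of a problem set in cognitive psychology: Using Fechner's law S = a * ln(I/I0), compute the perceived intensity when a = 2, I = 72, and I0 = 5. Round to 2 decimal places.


S = 2 * ln(72/5)
I/I0 = 14.4
ln(14.4) = 2.6672
S = 2 * 2.6672
= 5.33


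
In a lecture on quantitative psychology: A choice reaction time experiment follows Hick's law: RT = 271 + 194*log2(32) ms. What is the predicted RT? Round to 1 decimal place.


RT = 271 + 194 * log2(32)
log2(32) = 5.0
RT = 271 + 194 * 5.0
= 271 + 970.0
= 1241.0 ms


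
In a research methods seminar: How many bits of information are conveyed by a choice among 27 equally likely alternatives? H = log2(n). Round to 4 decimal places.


H = log2(n)
H = log2(27)
= 4.7549


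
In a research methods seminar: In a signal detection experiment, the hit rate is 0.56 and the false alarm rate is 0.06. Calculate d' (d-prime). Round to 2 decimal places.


d' = z(HR) - z(FAR)
z(0.56) = 0.151
z(0.06) = -1.5548
d' = 0.151 - -1.5548
= 1.71


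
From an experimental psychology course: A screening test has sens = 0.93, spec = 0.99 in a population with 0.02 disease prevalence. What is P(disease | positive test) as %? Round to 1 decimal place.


PPV = (sens * prev) / (sens * prev + (1-spec) * (1-prev))
Numerator = 0.93 * 0.02 = 0.0186
P(positive and no disease) = (1 - spec) * (1 - prev) = (1 - 0.99) * (1 - 0.02) = 0.0098
Denominator = 0.0186 + 0.0098 = 0.0284
PPV = 0.0186 / 0.0284 = 0.65493
As percentage = 65.5


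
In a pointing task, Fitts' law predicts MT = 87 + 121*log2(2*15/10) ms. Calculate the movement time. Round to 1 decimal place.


MT = 87 + 121 * log2(2*15/10)
2D/W = 3.0
log2(3.0) = 1.585
MT = 87 + 121 * 1.585
= 278.8 ms


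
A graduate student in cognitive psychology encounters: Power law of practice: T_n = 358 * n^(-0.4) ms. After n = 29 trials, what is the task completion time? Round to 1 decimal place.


T_n = 358 * 29^(-0.4)
29^(-0.4) = 0.26004
T_n = 358 * 0.26004
= 93.1 ms


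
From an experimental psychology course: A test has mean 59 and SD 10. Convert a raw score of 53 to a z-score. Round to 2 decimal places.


z = (X - mu) / sigma
= (53 - 59) / 10
= -6 / 10
= -0.60


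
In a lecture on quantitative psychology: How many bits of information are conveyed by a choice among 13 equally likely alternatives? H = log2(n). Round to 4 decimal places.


H = log2(n)
H = log2(13)
= 3.7004


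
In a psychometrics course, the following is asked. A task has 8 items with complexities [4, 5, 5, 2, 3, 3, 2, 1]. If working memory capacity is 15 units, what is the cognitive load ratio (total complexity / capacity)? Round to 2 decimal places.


Total complexity = 4 + 5 + 5 + 2 + 3 + 3 + 2 + 1 = 25
Load = total / capacity = 25 / 15
= 1.67


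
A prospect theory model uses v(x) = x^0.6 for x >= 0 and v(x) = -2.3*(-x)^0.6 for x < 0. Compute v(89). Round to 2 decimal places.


Since x = 89 >= 0, use v(x) = x^0.6
89^0.6 = 14.7786
v(89) = 14.78


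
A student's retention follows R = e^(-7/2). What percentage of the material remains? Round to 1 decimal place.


R = e^(-t/S)
-t/S = -7/2 = -3.5
R = e^(-3.5) = 0.030197
Percentage = 0.030197 * 100
= 3.0


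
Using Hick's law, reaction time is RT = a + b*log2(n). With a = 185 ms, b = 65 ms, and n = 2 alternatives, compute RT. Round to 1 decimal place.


RT = 185 + 65 * log2(2)
log2(2) = 1.0
RT = 185 + 65 * 1.0
= 185 + 65.0
= 250.0 ms


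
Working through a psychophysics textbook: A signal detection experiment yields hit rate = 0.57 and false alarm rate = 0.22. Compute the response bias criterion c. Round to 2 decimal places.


c = -0.5 * (z(HR) + z(FAR))
z(0.57) = 0.1764
z(0.22) = -0.7722
c = -0.5 * (0.1764 + -0.7722)
= -0.5 * -0.5958
= 0.30


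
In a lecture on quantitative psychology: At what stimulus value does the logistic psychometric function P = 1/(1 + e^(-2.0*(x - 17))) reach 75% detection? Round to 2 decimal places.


At P = 0.75: 0.75 = 1/(1 + e^(-k*(x-x0)))
Solving: e^(-k*(x-x0)) = 1/3
x = x0 + ln(3)/k
ln(3) = 1.0986
x = 17 + 1.0986/2.0
= 17 + 0.5493
= 17.55


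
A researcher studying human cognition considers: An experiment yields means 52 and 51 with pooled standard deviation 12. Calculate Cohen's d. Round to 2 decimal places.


Cohen's d = (M1 - M2) / S_pooled
= (52 - 51) / 12
= 1 / 12
= 0.08


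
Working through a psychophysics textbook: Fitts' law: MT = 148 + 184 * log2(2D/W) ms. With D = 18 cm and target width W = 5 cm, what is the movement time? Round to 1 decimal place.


MT = 148 + 184 * log2(2*18/5)
2D/W = 7.2
log2(7.2) = 2.848
MT = 148 + 184 * 2.848
= 672.0 ms


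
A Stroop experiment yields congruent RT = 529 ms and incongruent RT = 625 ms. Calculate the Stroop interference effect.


Stroop effect = RT(incongruent) - RT(congruent)
= 625 - 529
= 96 ms


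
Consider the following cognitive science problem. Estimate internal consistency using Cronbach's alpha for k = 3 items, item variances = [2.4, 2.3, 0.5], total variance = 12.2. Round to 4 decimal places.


alpha = (k/(k-1)) * (1 - sum(s_i^2)/s_total^2)
sum(item variances) = 5.2
k/(k-1) = 3/2 = 1.5
1 - 5.2/12.2 = 1 - 0.42623 = 0.57377
alpha = 1.5 * 0.57377
= 0.8607


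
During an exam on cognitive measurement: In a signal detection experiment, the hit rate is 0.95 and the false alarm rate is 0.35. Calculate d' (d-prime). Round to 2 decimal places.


d' = z(HR) - z(FAR)
z(0.95) = 1.6449
z(0.35) = -0.3853
d' = 1.6449 - -0.3853
= 2.03


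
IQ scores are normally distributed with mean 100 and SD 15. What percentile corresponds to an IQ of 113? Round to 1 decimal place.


z = (IQ - mean) / SD
z = (113 - 100) / 15 = 0.8667
Percentile = Phi(0.8667) * 100
Phi(0.8667) = 0.806947
= 80.7


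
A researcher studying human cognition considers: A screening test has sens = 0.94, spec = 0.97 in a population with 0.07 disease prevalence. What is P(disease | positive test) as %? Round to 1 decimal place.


PPV = (sens * prev) / (sens * prev + (1-spec) * (1-prev))
Numerator = 0.94 * 0.07 = 0.0658
P(positive and no disease) = (1 - spec) * (1 - prev) = (1 - 0.97) * (1 - 0.07) = 0.0279
Denominator = 0.0658 + 0.0279 = 0.0937
PPV = 0.0658 / 0.0937 = 0.702241
As percentage = 70.2


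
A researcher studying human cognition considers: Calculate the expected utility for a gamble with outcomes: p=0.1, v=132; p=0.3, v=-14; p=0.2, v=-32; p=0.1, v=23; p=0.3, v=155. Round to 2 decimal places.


EU = sum(p_i * v_i)
0.1 * 132 = 13.2
0.3 * -14 = -4.2
0.2 * -32 = -6.4
0.1 * 23 = 2.3
0.3 * 155 = 46.5
EU = 13.2 + -4.2 + -6.4 + 2.3 + 46.5
= 51.40


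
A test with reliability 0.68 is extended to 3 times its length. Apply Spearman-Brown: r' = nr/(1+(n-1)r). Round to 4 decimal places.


r_new = n*r / (1 + (n-1)*r)
Numerator = 3 * 0.68 = 2.04
Denominator = 1 + 2 * 0.68 = 2.36
r_new = 2.04 / 2.36
= 0.8644


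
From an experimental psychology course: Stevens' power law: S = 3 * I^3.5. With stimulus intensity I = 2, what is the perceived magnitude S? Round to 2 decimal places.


S = 3 * 2^3.5
2^3.5 = 11.3137
S = 3 * 11.3137
= 33.94


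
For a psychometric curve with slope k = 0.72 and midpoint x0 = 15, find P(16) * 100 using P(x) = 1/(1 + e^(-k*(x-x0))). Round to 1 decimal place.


P(x) = 1/(1 + e^(-0.72*(16 - 15)))
Exponent = -0.72 * 1 = -0.72
e^(-0.72) = 0.486752
P = 1/(1 + 0.486752) = 0.672607
Percentage = 67.3


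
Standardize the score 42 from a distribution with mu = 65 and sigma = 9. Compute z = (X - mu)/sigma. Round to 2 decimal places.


z = (X - mu) / sigma
= (42 - 65) / 9
= -23 / 9
= -2.56


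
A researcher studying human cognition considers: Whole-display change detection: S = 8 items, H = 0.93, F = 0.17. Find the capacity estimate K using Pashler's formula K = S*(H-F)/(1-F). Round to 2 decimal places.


K = S * (H - F) / (1 - F)
H - F = 0.76
1 - F = 0.83
K = 8 * 0.76 / 0.83
= 7.33


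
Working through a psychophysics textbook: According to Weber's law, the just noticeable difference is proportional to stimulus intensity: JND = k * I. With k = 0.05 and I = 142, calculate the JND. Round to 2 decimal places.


JND = k * I
JND = 0.05 * 142
= 7.10


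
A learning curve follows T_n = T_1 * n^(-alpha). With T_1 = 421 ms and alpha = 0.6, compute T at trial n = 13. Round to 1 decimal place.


T_n = 421 * 13^(-0.6)
13^(-0.6) = 0.214602
T_n = 421 * 0.214602
= 90.3 ms


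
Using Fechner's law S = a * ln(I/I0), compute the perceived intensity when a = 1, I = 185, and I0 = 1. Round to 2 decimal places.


S = 1 * ln(185/1)
I/I0 = 185.0
ln(185.0) = 5.2204
S = 1 * 5.2204
= 5.22


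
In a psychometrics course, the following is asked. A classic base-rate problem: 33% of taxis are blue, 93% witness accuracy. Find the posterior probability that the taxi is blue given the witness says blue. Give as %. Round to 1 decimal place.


P(blue | says blue) = P(says blue | blue)*P(blue) / [P(says blue | blue)*P(blue) + P(says blue | not blue)*P(not blue)]
Numerator = 0.93 * 0.33 = 0.3069
False identification = 0.07 * 0.67 = 0.0469
P = 0.3069 / (0.3069 + 0.0469)
= 0.3069 / 0.3538
As percentage = 86.7
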